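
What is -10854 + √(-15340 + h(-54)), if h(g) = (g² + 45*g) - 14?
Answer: -10854 + 6*I*√413 ≈ -10854.0 + 121.93*I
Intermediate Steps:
h(g) = -14 + g² + 45*g
-10854 + √(-15340 + h(-54)) = -10854 + √(-15340 + (-14 + (-54)² + 45*(-54))) = -10854 + √(-15340 + (-14 + 2916 - 2430)) = -10854 + √(-15340 + 472) = -10854 + √(-14868) = -10854 + 6*I*√413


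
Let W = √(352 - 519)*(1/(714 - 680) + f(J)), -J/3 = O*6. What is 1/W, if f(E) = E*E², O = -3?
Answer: -34*I*√167/894080759 ≈ -4.9143e-7*I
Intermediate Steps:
J = 54 (J = -(-9)*6 = -3*(-18) = 54)
f(E) = E³
W = 5353777*I*√167/34 (W = √(352 - 519)*(1/(714 - 680) + 54³) = √(-167)*(1/34 + 157464) = (I*√167)*(1/34 + 157464) = (I*√167)*(5353777/34) = 5353777*I*√167/34 ≈ 2.0349e+6*I)
1/W = 1/(5353777*I*√167/34) = -34*I*√167/894080759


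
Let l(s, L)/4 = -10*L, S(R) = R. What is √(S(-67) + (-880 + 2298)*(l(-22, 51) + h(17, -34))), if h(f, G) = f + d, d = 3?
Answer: I*√2864427 ≈ 1692.5*I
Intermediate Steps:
h(f, G) = 3 + f (h(f, G) = f + 3 = 3 + f)
l(s, L) = -40*L (l(s, L) = 4*(-10*L) = -40*L)
√(S(-67) + (-880 + 2298)*(l(-22, 51) + h(17, -34))) = √(-67 + (-880 + 2298)*(-40*51 + (3 + 17))) = √(-67 + 1418*(-2040 + 20)) = √(-67 + 1418*(-2020)) = √(-67 - 2864360) = √(-2864427) = I*√2864427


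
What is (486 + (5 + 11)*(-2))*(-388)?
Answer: -176152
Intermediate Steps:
(486 + (5 + 11)*(-2))*(-388) = (486 + 16*(-2))*(-388) = (486 - 32)*(-388) = 454*(-388) = -176152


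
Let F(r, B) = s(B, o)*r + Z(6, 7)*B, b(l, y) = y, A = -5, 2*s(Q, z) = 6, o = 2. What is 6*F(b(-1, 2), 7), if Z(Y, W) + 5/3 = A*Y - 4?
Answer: -1462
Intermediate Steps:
s(Q, z) = 3 (s(Q, z) = (½)*6 = 3)
Z(Y, W) = -17/3 - 5*Y (Z(Y, W) = -5/3 + (-5*Y - 4) = -5/3 + (-4 - 5*Y) = -17/3 - 5*Y)
F(r, B) = 3*r - 107*B/3 (F(r, B) = 3*r + (-17/3 - 5*6)*B = 3*r + (-17/3 - 30)*B = 3*r - 107*B/3)
6*F(b(-1, 2), 7) = 6*(3*2 - 107/3*7) = 6*(6 - 749/3) = 6*(-731/3) = -1462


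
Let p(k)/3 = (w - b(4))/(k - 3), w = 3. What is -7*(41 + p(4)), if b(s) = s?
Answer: -266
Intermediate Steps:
p(k) = -3/(-3 + k) (p(k) = 3*((3 - 1*4)/(k - 3)) = 3*((3 - 4)/(-3 + k)) = 3*(-1/(-3 + k)) = -3/(-3 + k))
-7*(41 + p(4)) = -7*(41 - 3/(-3 + 4)) = -7*(41 - 3/1) = -7*(41 - 3*1) = -7*(41 - 3) = -7*38 = -266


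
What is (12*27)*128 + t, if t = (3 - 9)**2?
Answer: 41508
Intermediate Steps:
t = 36 (t = (-6)**2 = 36)
(12*27)*128 + t = (12*27)*128 + 36 = 324*128 + 36 = 41472 + 36 = 41508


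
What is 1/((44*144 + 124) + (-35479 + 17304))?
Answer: -1/11715 ≈ -8.5361e-5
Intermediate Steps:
1/((44*144 + 124) + (-35479 + 17304)) = 1/((6336 + 124) - 18175) = 1/(6460 - 18175) = 1/(-11715) = -1/11715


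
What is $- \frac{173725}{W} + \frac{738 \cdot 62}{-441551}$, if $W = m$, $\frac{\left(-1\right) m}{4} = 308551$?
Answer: $\frac{20236209251}{544964010404} \approx 0.037133$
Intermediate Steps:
$m = -1234204$ ($m = \left(-4\right) 308551 = -1234204$)
$W = -1234204$
$- \frac{173725}{W} + \frac{738 \cdot 62}{-441551} = - \frac{173725}{-1234204} + \frac{738 \cdot 62}{-441551} = \left(-173725\right) \left(- \frac{1}{1234204}\right) + 45756 \left(- \frac{1}{441551}\right) = \frac{173725}{1234204} - \frac{45756}{441551} = \frac{20236209251}{544964010404}$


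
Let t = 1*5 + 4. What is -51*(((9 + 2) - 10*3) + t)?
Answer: 510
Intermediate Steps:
t = 9 (t = 5 + 4 = 9)
-51*(((9 + 2) - 10*3) + t) = -51*(((9 + 2) - 10*3) + 9) = -51*((11 - 1*30) + 9) = -51*((11 - 30) + 9) = -51*(-19 + 9) = -51*(-10) = 510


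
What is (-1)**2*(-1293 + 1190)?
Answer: -103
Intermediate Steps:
(-1)**2*(-1293 + 1190) = 1*(-103) = -103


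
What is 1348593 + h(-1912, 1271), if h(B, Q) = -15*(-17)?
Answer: 1348848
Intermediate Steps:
h(B, Q) = 255
1348593 + h(-1912, 1271) = 1348593 + 255 = 1348848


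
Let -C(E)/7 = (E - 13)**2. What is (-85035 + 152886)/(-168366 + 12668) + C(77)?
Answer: -4464240907/155698 ≈ -28672.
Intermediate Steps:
C(E) = -7*(-13 + E)**2 (C(E) = -7*(E - 13)**2 = -7*(-13 + E)**2)
(-85035 + 152886)/(-168366 + 12668) + C(77) = (-85035 + 152886)/(-168366 + 12668) - 7*(-13 + 77)**2 = 67851/(-155698) - 7*64**2 = 67851*(-1/155698) - 7*4096 = -67851/155698 - 28672 = -4464240907/155698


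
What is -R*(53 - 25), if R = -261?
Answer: 7308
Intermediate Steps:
-R*(53 - 25) = -(-261)*(53 - 25) = -(-261)*28 = -1*(-7308) = 7308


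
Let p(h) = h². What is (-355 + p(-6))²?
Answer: 101761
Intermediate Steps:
(-355 + p(-6))² = (-355 + (-6)²)² = (-355 + 36)² = (-319)² = 101761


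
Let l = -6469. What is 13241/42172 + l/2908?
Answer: -14644115/7664761 ≈ -1.9106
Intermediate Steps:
13241/42172 + l/2908 = 13241/42172 - 6469/2908 = -14644115/7664761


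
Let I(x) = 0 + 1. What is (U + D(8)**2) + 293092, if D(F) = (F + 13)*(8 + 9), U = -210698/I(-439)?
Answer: 209843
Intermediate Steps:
I(x) = 1
U = -210698 (U = -210698/1 = -210698*1 = -210698)
D(F) = 221 + 17*F (D(F) = (13 + F)*17 = 221 + 17*F)
(U + D(8)**2) + 293092 = (-210698 + (221 + 17*8)**2) + 293092 = (-210698 + (221 + 136)**2) + 293092 = (-210698 + 357**2) + 293092 = (-210698 + 127449) + 293092 = -83249 + 293092 = 209843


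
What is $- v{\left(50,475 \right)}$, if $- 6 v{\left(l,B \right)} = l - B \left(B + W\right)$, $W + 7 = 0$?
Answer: $- \frac{111125}{3} \approx -37042.0$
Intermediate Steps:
$W = -7$ ($W = -7 + 0 = -7$)
$v{\left(l,B \right)} = - \frac{l}{6} + \frac{B \left(-7 + B\right)}{6}$ ($v{\left(l,B \right)} = - \frac{l - B \left(B - 7\right)}{6} = - \frac{l - B \left(-7 + B\right)}{6} = - \frac{l}{6} + \frac{B \left(-7 + B\right)}{6}$)
$- v{\left(50,475 \right)} = - (\left(- \frac{7}{6}\right) 475 - \frac{25}{3} + \frac{475^{2}}{6}) = - (- \frac{3325}{6} - \frac{25}{3} + \frac{1}{6} \cdot 225625) = - (- \frac{3325}{6} - \frac{25}{3} + \frac{225625}{6}) = \left(-1\right) \frac{111125}{3} = - \frac{111125}{3}$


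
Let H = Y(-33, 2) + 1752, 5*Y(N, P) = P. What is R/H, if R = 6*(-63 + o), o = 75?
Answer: 180/4381 ≈ 0.041086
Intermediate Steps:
Y(N, P) = P/5
R = 72 (R = 6*(-63 + 75) = 6*12 = 72)
H = 8762/5 (H = (⅕)*2 + 1752 = ⅖ + 1752 = 8762/5 ≈ 1752.4)
R/H = 72/(8762/5) = 72*(5/8762) = 180/4381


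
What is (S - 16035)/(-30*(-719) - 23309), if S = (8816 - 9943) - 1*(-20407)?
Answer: -3245/1739 ≈ -1.8660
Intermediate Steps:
S = 19280 (S = -1127 + 20407 = 19280)
(S - 16035)/(-30*(-719) - 23309) = (19280 - 16035)/(-30*(-719) - 23309) = 3245/(21570 - 23309) = 3245/(-1739) = 3245*(-1/1739) = -3245/1739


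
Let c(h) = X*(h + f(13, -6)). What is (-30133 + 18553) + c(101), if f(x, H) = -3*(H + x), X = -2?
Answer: -11740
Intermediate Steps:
f(x, H) = -3*H - 3*x
c(h) = 42 - 2*h (c(h) = -2*(h + (-3*(-6) - 3*13)) = -2*(h + (18 - 39)) = -2*(h - 21) = -2*(-21 + h) = 42 - 2*h)
(-30133 + 18553) + c(101) = (-30133 + 18553) + (42 - 2*101) = -11580 + (42 - 202) = -11580 - 160 = -11740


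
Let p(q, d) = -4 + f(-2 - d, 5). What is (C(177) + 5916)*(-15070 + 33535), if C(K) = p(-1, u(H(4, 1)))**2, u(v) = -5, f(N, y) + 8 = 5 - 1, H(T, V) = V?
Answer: 110420700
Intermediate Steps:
f(N, y) = -4 (f(N, y) = -8 + (5 - 1) = -8 + 4 = -4)
p(q, d) = -8 (p(q, d) = -4 - 4 = -8)
C(K) = 64 (C(K) = (-8)**2 = 64)
(C(177) + 5916)*(-15070 + 33535) = (64 + 5916)*(-15070 + 33535) = 5980*18465 = 110420700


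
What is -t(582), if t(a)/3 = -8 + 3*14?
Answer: -102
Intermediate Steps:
t(a) = 102 (t(a) = 3*(-8 + 3*14) = 3*(-8 + 42) = 3*34 = 102)
-t(582) = -1*102 = -102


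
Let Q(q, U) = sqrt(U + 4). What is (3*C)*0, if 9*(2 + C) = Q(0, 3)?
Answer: 0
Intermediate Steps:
Q(q, U) = sqrt(4 + U)
C = -2 + sqrt(7)/9 (C = -2 + sqrt(4 + 3)/9 = -2 + sqrt(7)/9 ≈ -1.7060)
(3*C)*0 = (3*(-2 + sqrt(7)/9))*0 = (-6 + sqrt(7)/3)*0 = 0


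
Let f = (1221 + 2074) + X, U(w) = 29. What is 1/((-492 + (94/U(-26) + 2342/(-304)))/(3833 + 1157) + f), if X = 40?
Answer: 21995920/73354204793 ≈ 0.00029986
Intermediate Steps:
f = 3335 (f = (1221 + 2074) + 40 = 3295 + 40 = 3335)
1/((-492 + (94/U(-26) + 2342/(-304)))/(3833 + 1157) + f) = 1/((-492 + (94/29 + 2342/(-304)))/(3833 + 1157) + 3335) = 1/((-492 + (94*(1/29) + 2342*(-1/304)))/4990 + 3335) = 1/((-492 + (94/29 - 1171/152))*(1/4990) + 3335) = 1/((-492 - 19671/4408)*(1/4990) + 3335) = 1/(-2188407/4408*1/4990 + 3335) = 1/(-2188407/21995920 + 3335) = 1/(73354204793/21995920) = 21995920/73354204793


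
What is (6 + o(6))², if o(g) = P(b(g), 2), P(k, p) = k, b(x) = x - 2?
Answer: 100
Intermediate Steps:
b(x) = -2 + x
o(g) = -2 + g
(6 + o(6))² = (6 + (-2 + 6))² = (6 + 4)² = 10² = 100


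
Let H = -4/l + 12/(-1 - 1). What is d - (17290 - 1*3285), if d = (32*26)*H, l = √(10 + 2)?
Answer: -18997 - 1664*√3/3 ≈ -19958.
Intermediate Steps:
l = 2*√3 (l = √12 = 2*√3 ≈ 3.4641)
H = -6 - 2*√3/3 (H = -4*√3/6 + 12/(-1 - 1) = -2*√3/3 + 12/(-2) = -2*√3/3 + 12*(-½) = -2*√3/3 - 6 = -6 - 2*√3/3 ≈ -7.1547)
d = -4992 - 1664*√3/3 (d = (32*26)*(-6 - 2*√3/3) = 832*(-6 - 2*√3/3) = -4992 - 1664*√3/3 ≈ -5952.7)
d - (17290 - 1*3285) = (-4992 - 1664*√3/3) - (17290 - 1*3285) = (-4992 - 1664*√3/3) - (17290 - 3285) = (-4992 - 1664*√3/3) - 1*14005 = (-4992 - 1664*√3/3) - 14005 = -18997 - 1664*√3/3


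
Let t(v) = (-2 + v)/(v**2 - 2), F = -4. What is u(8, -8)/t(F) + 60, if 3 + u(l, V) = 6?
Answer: 53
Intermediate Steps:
u(l, V) = 3 (u(l, V) = -3 + 6 = 3)
t(v) = (-2 + v)/(-2 + v**2)
u(8, -8)/t(F) + 60 = 3/(((-2 - 4)/(-2 + (-4)**2))) + 60 = 3/((-6/(-2 + 16))) + 60 = 3/((-6/14)) + 60 = 3/(((1/14)*(-6))) + 60 = 3/(-3/7) + 60 = 3*(-7/3) + 60 = -7 + 60 = 53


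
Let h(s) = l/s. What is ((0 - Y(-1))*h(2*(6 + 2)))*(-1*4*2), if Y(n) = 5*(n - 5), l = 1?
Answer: -15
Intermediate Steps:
h(s) = 1/s
Y(n) = -25 + 5*n (Y(n) = 5*(-5 + n) = -25 + 5*n)
((0 - Y(-1))*h(2*(6 + 2)))*(-1*4*2) = ((0 - (-25 + 5*(-1)))/((2*(6 + 2))))*(-1*4*2) = ((0 - (-25 - 5))/((2*8)))*(-4*2) = ((0 - 1*(-30))/16)*(-8) = ((0 + 30)*(1/16))*(-8) = (30*(1/16))*(-8) = (15/8)*(-8) = -15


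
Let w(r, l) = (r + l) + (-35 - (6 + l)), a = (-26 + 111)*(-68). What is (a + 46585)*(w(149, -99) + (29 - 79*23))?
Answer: -68552400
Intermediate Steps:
a = -5780 (a = 85*(-68) = -5780)
w(r, l) = -41 + r (w(r, l) = (l + r) + (-35 + (-6 - l)) = (l + r) + (-41 - l) = -41 + r)
(a + 46585)*(w(149, -99) + (29 - 79*23)) = (-5780 + 46585)*((-41 + 149) + (29 - 79*23)) = 40805*(108 + (29 - 1817)) = 40805*(108 - 1788) = 40805*(-1680) = -68552400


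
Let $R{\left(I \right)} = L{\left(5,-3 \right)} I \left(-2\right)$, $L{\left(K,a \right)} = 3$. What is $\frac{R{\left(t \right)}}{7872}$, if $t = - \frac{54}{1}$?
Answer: $\frac{27}{656} \approx 0.041159$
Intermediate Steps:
$t = -54$ ($t = \left(-54\right) 1 = -54$)
$R{\left(I \right)} = - 6 I$ ($R{\left(I \right)} = 3 I \left(-2\right) = - 6 I$)
$\frac{R{\left(t \right)}}{7872} = \frac{\left(-6\right) \left(-54\right)}{7872} = 324 \cdot \frac{1}{7872} = \frac{27}{656}$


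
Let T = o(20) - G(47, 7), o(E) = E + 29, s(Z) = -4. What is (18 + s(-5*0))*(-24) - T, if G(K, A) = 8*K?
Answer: -9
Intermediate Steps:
o(E) = 29 + E
T = -327 (T = (29 + 20) - 8*47 = 49 - 1*376 = 49 - 376 = -327)
(18 + s(-5*0))*(-24) - T = (18 - 4)*(-24) - 1*(-327) = 14*(-24) + 327 = -336 + 327 = -9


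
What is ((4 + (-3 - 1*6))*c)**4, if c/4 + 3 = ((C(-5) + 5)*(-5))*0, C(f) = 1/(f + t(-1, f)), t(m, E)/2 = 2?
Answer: 12960000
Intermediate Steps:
t(m, E) = 4 (t(m, E) = 2*2 = 4)
C(f) = 1/(4 + f) (C(f) = 1/(f + 4) = 1/(4 + f))
c = -12 (c = -12 + 4*(((1/(4 - 5) + 5)*(-5))*0) = -12 + 4*(((1/(-1) + 5)*(-5))*0) = -12 + 4*(((-1 + 5)*(-5))*0) = -12 + 4*((4*(-5))*0) = -12 + 4*(-20*0) = -12 + 4*0 = -12 + 0 = -12)
((4 + (-3 - 1*6))*c)**4 = ((4 + (-3 - 1*6))*(-12))**4 = ((4 + (-3 - 6))*(-12))**4 = ((4 - 9)*(-12))**4 = (-5*(-12))**4 = 60**4 = 12960000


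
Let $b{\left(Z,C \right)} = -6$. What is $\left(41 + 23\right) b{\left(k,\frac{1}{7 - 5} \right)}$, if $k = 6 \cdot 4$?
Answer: $-384$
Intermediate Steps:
$k = 24$
$\left(41 + 23\right) b{\left(k,\frac{1}{7 - 5} \right)} = \left(41 + 23\right) \left(-6\right) = 64 \left(-6\right) = -384$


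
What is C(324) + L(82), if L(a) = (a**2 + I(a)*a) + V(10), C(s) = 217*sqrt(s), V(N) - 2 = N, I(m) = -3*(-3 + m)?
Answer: -8792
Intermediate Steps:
I(m) = 9 - 3*m
V(N) = 2 + N
L(a) = 12 + a**2 + a*(9 - 3*a) (L(a) = (a**2 + (9 - 3*a)*a) + (2 + 10) = (a**2 + a*(9 - 3*a)) + 12 = 12 + a**2 + a*(9 - 3*a))
C(324) + L(82) = 217*sqrt(324) + (12 - 2*82**2 + 9*82) = 217*18 + (12 - 2*6724 + 738) = 3906 + (12 - 13448 + 738) = 3906 - 12698 = -8792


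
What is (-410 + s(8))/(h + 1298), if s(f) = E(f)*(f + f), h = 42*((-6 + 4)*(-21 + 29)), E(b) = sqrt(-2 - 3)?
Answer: -205/313 + 8*I*sqrt(5)/313 ≈ -0.65495 + 0.057152*I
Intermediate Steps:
E(b) = I*sqrt(5) (E(b) = sqrt(-5) = I*sqrt(5))
h = -672 (h = 42*(-2*8) = 42*(-16) = -672)
s(f) = 2*I*f*sqrt(5) (s(f) = (I*sqrt(5))*(f + f) = (I*sqrt(5))*(2*f) = 2*I*f*sqrt(5))
(-410 + s(8))/(h + 1298) = (-410 + 2*I*8*sqrt(5))/(-672 + 1298) = (-410 + 16*I*sqrt(5))/626 = (-410 + 16*I*sqrt(5))*(1/626) = -205/313 + 8*I*sqrt(5)/313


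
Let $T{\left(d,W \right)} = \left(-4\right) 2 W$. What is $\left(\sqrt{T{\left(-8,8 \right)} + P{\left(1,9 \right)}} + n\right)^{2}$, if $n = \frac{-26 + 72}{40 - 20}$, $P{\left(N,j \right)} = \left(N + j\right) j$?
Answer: $\frac{3129}{100} + \frac{23 \sqrt{26}}{5} \approx 54.745$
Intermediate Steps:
$P{\left(N,j \right)} = j \left(N + j\right)$
$T{\left(d,W \right)} = - 8 W$
$n = \frac{23}{10}$ ($n = \frac{46}{20} = 46 \cdot \frac{1}{20} = \frac{23}{10} \approx 2.3$)
$\left(\sqrt{T{\left(-8,8 \right)} + P{\left(1,9 \right)}} + n\right)^{2} = \left(\sqrt{\left(-8\right) 8 + 9 \left(1 + 9\right)} + \frac{23}{10}\right)^{2} = \left(\sqrt{-64 + 9 \cdot 10} + \frac{23}{10}\right)^{2} = \left(\sqrt{-64 + 90} + \frac{23}{10}\right)^{2} = \left(\sqrt{26} + \frac{23}{10}\right)^{2} = \left(\frac{23}{10} + \sqrt{26}\right)^{2}$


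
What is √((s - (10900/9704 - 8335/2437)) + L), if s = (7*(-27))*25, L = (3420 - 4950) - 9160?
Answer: I*√538730374932009890/5912162 ≈ 124.15*I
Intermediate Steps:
L = -10690 (L = -1530 - 9160 = -10690)
s = -4725 (s = -189*25 = -4725)
√((s - (10900/9704 - 8335/2437)) + L) = √((-4725 - (10900/9704 - 8335/2437)) - 10690) = √((-4725 - (10900*(1/9704) - 8335*1/2437)) - 10690) = √((-4725 - (2725/2426 - 8335/2437)) - 10690) = √((-4725 - 1*(-13579885/5912162)) - 10690) = √((-4725 + 13579885/5912162) - 10690) = √(-27921385565/5912162 - 10690) = √(-91122397345/5912162) = I*√538730374932009890/5912162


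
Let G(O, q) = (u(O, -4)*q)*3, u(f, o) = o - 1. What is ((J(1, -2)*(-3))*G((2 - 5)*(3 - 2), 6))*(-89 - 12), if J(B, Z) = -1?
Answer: 27270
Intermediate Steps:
u(f, o) = -1 + o
G(O, q) = -15*q (G(O, q) = ((-1 - 4)*q)*3 = -5*q*3 = -15*q)
((J(1, -2)*(-3))*G((2 - 5)*(3 - 2), 6))*(-89 - 12) = ((-1*(-3))*(-15*6))*(-89 - 12) = (3*(-90))*(-101) = -270*(-101) = 27270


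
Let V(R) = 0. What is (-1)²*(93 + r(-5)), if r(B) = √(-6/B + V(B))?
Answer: 93 + √30/5 ≈ 94.095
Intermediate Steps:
r(B) = √6*√(-1/B) (r(B) = √(-6/B + 0) = √(-6/B) = √6*√(-1/B))
(-1)²*(93 + r(-5)) = (-1)²*(93 + √6*√(-1/(-5))) = 1*(93 + √6*√(-1*(-⅕))) = 1*(93 + √6*√(⅕)) = 1*(93 + √6*(√5/5)) = 1*(93 + √30/5) = 93 + √30/5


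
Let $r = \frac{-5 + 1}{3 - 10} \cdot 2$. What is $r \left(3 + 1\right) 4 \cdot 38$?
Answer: $\frac{4864}{7} \approx 694.86$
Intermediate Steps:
$r = \frac{8}{7}$ ($r = \frac{1}{3 - 10} \left(-4\right) 2 = \frac{1}{-7} \left(-4\right) 2 = \left(- \frac{1}{7}\right) \left(-4\right) 2 = \frac{4}{7} \cdot 2 = \frac{8}{7} \approx 1.1429$)
$r \left(3 + 1\right) 4 \cdot 38 = \frac{8 \left(3 + 1\right) 4}{7} \cdot 38 = \frac{8 \cdot 4 \cdot 4}{7} \cdot 38 = \frac{8}{7} \cdot 16 \cdot 38 = \frac{128}{7} \cdot 38 = \frac{4864}{7}$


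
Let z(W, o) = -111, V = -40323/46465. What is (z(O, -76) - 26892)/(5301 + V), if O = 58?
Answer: -418231465/82090214 ≈ -5.0948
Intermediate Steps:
V = -40323/46465 (V = -40323*1/46465 = -40323/46465 ≈ -0.86781)
(z(O, -76) - 26892)/(5301 + V) = (-111 - 26892)/(5301 - 40323/46465) = -27003/246270642/46465 = -27003*46465/246270642 = -418231465/82090214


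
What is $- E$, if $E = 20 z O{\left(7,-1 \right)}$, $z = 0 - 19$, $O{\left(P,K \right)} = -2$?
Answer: $-760$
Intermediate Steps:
$z = -19$ ($z = 0 - 19 = -19$)
$E = 760$ ($E = 20 \left(-19\right) \left(-2\right) = \left(-380\right) \left(-2\right) = 760$)
$- E = \left(-1\right) 760 = -760$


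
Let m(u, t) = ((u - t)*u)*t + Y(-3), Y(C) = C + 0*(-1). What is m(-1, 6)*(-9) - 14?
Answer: -365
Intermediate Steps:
Y(C) = C (Y(C) = C + 0 = C)
m(u, t) = -3 + t*u*(u - t) (m(u, t) = ((u - t)*u)*t - 3 = (u*(u - t))*t - 3 = t*u*(u - t) - 3 = -3 + t*u*(u - t))
m(-1, 6)*(-9) - 14 = (-3 + 6*(-1)² - 1*(-1)*6²)*(-9) - 14 = (-3 + 6*1 - 1*(-1)*36)*(-9) - 14 = (-3 + 6 + 36)*(-9) - 14 = 39*(-9) - 14 = -351 - 14 = -365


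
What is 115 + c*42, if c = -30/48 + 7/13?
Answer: 5791/52 ≈ 111.37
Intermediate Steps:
c = -9/104 (c = -30*1/48 + 7*(1/13) = -5/8 + 7/13 = -9/104 ≈ -0.086538)
115 + c*42 = 115 - 9/104*42 = 115 - 189/52 = 5791/52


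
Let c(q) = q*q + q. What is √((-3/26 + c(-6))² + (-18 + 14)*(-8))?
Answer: √625361/26 ≈ 30.415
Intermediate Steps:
c(q) = q + q² (c(q) = q² + q = q + q²)
√((-3/26 + c(-6))² + (-18 + 14)*(-8)) = √((-3/26 - 6*(1 - 6))² + (-18 + 14)*(-8)) = √((-3*1/26 - 6*(-5))² - 4*(-8)) = √((-3/26 + 30)² + 32) = √((777/26)² + 32) = √(603729/676 + 32) = √(625361/676) = √625361/26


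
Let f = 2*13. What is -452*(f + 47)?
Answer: -32996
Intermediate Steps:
f = 26
-452*(f + 47) = -452*(26 + 47) = -452*73 = -32996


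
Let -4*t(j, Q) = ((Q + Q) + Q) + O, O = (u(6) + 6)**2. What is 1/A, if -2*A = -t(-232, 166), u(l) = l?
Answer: -4/321 ≈ -0.012461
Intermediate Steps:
O = 144 (O = (6 + 6)**2 = 12**2 = 144)
t(j, Q) = -36 - 3*Q/4 (t(j, Q) = -(((Q + Q) + Q) + 144)/4 = -((2*Q + Q) + 144)/4 = -(3*Q + 144)/4 = -(144 + 3*Q)/4 = -36 - 3*Q/4)
A = -321/4 (A = -(-1)*(-36 - 3/4*166)/2 = -(-1)*(-36 - 249/2)/2 = -(-1)*(-321)/(2*2) = -1/2*321/2 = -321/4 ≈ -80.250)
1/A = 1/(-321/4) = -4/321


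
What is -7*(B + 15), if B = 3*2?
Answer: -147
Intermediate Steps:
B = 6
-7*(B + 15) = -7*(6 + 15) = -7*21 = -147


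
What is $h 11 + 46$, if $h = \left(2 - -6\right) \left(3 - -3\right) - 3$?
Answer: $541$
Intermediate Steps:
$h = 45$ ($h = \left(2 + 6\right) \left(3 + 3\right) - 3 = 8 \cdot 6 - 3 = 48 - 3 = 45$)
$h 11 + 46 = 45 \cdot 11 + 46 = 495 + 46 = 541$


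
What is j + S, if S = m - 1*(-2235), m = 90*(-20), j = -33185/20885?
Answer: 1810358/4177 ≈ 433.41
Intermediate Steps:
j = -6637/4177 (j = -33185*1/20885 = -6637/4177 ≈ -1.5889)
m = -1800
S = 435 (S = -1800 - 1*(-2235) = -1800 + 2235 = 435)
j + S = -6637/4177 + 435 = 1810358/4177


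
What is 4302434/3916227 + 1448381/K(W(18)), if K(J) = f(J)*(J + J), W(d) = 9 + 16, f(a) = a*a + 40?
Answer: 830749244141/18602078250 ≈ 44.659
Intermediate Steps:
f(a) = 40 + a**2 (f(a) = a**2 + 40 = 40 + a**2)
W(d) = 25
K(J) = 2*J*(40 + J**2) (K(J) = (40 + J**2)*(J + J) = (40 + J**2)*(2*J) = 2*J*(40 + J**2))
4302434/3916227 + 1448381/K(W(18)) = 4302434/3916227 + 1448381/((2*25*(40 + 25**2))) = 4302434*(1/3916227) + 1448381/((2*25*(40 + 625))) = 4302434/3916227 + 1448381/((2*25*665)) = 4302434/3916227 + 1448381/33250 = 830749244141/18602078250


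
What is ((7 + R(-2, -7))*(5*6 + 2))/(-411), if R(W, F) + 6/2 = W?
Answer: -64/411 ≈ -0.15572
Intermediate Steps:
R(W, F) = -3 + W
((7 + R(-2, -7))*(5*6 + 2))/(-411) = ((7 + (-3 - 2))*(5*6 + 2))/(-411) = ((7 - 5)*(30 + 2))*(-1/411) = (2*32)*(-1/411) = 64*(-1/411) = -64/411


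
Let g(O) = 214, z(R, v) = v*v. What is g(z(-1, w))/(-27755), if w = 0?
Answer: -214/27755 ≈ -0.0077103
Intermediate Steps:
z(R, v) = v²
g(z(-1, w))/(-27755) = 214/(-27755) = 214*(-1/27755) = -214/27755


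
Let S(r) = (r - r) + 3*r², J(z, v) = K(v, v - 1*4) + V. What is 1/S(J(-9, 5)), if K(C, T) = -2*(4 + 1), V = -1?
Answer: 1/363 ≈ 0.0027548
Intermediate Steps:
K(C, T) = -10 (K(C, T) = -2*5 = -10)
J(z, v) = -11 (J(z, v) = -10 - 1 = -11)
S(r) = 3*r² (S(r) = 0 + 3*r² = 3*r²)
1/S(J(-9, 5)) = 1/(3*(-11)²) = 1/(3*121) = 1/363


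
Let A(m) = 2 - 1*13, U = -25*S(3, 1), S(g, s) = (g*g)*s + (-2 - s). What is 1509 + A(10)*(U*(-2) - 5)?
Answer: -1736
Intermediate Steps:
S(g, s) = -2 - s + s*g**2 (S(g, s) = g**2*s + (-2 - s) = s*g**2 + (-2 - s) = -2 - s + s*g**2)
U = -150 (U = -25*(-2 - 1*1 + 1*3**2) = -25*(-2 - 1 + 1*9) = -25*(-2 - 1 + 9) = -25*6 = -5*30 = -150)
A(m) = -11 (A(m) = 2 - 13 = -11)
1509 + A(10)*(U*(-2) - 5) = 1509 - 11*(-150*(-2) - 5) = 1509 - 11*(300 - 5) = 1509 - 11*295 = 1509 - 3245 = -1736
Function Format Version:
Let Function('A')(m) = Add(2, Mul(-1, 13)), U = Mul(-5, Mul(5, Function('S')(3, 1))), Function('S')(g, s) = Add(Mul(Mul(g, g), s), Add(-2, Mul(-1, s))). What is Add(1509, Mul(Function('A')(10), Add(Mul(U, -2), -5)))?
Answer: -1736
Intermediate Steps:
Function('S')(g, s) = Add(-2, Mul(-1, s), Mul(s, Pow(g, 2))) (Function('S')(g, s) = Add(Mul(Pow(g, 2), s), Add(-2, Mul(-1, s))) = Add(Mul(s, Pow(g, 2)), Add(-2, Mul(-1, s))) = Add(-2, Mul(-1, s), Mul(s, Pow(g, 2))))
U = -150 (U = Mul(-5, Mul(5, Add(-2, Mul(-1, 1), Mul(1, Pow(3, 2))))) = Mul(-5, Mul(5, Add(-2, -1, Mul(1, 9)))) = Mul(-5, Mul(5, Add(-2, -1, 9))) = Mul(-5, Mul(5, 6)) = Mul(-5, 30) = -150)
Function('A')(m) = -11 (Function('A')(m) = Add(2, -13) = -11)
Add(1509, Mul(Function('A')(10), Add(Mul(U, -2), -5))) = Add(1509, Mul(-11, Add(Mul(-150, -2), -5))) = Add(1509, Mul(-11, Add(300, -5))) = Add(1509, Mul(-11, 295)) = Add(1509, -3245) = -1736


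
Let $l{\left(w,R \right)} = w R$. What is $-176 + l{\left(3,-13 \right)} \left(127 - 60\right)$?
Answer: $-2789$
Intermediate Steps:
$l{\left(w,R \right)} = R w$
$-176 + l{\left(3,-13 \right)} \left(127 - 60\right) = -176 + \left(-13\right) 3 \left(127 - 60\right) = -176 - 2613 = -2789$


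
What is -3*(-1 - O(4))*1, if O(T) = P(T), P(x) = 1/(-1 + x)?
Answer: 4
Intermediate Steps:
O(T) = 1/(-1 + T)
-3*(-1 - O(4))*1 = -3*(-1 - 1/(-1 + 4))*1 = -3*(-1 - 1/3)*1 = -3*(-1 - 1*⅓)*1 = -3*(-1 - ⅓)*1 = -3*(-4/3)*1 = 4*1 = 4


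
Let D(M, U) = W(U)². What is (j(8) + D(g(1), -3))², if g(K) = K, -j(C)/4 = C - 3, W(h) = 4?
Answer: 16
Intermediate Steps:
j(C) = 12 - 4*C (j(C) = -4*(C - 3) = -4*(-3 + C) = 12 - 4*C)
D(M, U) = 16 (D(M, U) = 4² = 16)
(j(8) + D(g(1), -3))² = ((12 - 4*8) + 16)² = ((12 - 32) + 16)² = (-20 + 16)² = (-4)² = 16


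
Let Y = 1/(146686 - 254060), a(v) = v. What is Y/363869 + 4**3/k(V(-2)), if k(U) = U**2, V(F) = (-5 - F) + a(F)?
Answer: 2500484480359/976751750150 ≈ 2.5600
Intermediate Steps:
V(F) = -5 (V(F) = (-5 - F) + F = -5)
Y = -1/107374 (Y = 1/(-107374) = -1/107374 ≈ -9.3132e-6)
Y/363869 + 4**3/k(V(-2)) = -1/107374/363869 + 4**3/((-5)**2) = -1/107374*1/363869 + 64/25 = -1/39070070006 + 64*(1/25) = -1/39070070006 + 64/25 = 2500484480359/976751750150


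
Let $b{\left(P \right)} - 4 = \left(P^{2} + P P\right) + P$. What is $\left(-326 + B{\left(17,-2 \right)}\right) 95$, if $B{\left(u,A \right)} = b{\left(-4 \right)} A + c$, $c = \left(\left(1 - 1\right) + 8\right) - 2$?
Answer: $-36480$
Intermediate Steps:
$b{\left(P \right)} = 4 + P + 2 P^{2}$ ($b{\left(P \right)} = 4 + \left(\left(P^{2} + P P\right) + P\right) = 4 + \left(\left(P^{2} + P^{2}\right) + P\right) = 4 + \left(2 P^{2} + P\right) = 4 + \left(P + 2 P^{2}\right) = 4 + P + 2 P^{2}$)
$c = 6$ ($c = \left(0 + 8\right) - 2 = 8 - 2 = 6$)
$B{\left(u,A \right)} = 6 + 32 A$ ($B{\left(u,A \right)} = \left(4 - 4 + 2 \left(-4\right)^{2}\right) A + 6 = \left(4 - 4 + 2 \cdot 16\right) A + 6 = \left(4 - 4 + 32\right) A + 6 = 32 A + 6 = 6 + 32 A$)
$\left(-326 + B{\left(17,-2 \right)}\right) 95 = \left(-326 + \left(6 + 32 \left(-2\right)\right)\right) 95 = \left(-326 + \left(6 - 64\right)\right) 95 = \left(-326 - 58\right) 95 = \left(-384\right) 95 = -36480$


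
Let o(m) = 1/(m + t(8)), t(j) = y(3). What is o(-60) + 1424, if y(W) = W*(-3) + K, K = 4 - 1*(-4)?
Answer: 86863/61 ≈ 1424.0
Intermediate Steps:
K = 8 (K = 4 + 4 = 8)
y(W) = 8 - 3*W (y(W) = W*(-3) + 8 = -3*W + 8 = 8 - 3*W)
t(j) = -1 (t(j) = 8 - 3*3 = 8 - 9 = -1)
o(m) = 1/(-1 + m) (o(m) = 1/(m - 1) = 1/(-1 + m))
o(-60) + 1424 = 1/(-1 - 60) + 1424 = 1/(-61) + 1424 = -1/61 + 1424 = 86863/61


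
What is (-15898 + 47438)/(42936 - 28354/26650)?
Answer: 420270500/572108023 ≈ 0.73460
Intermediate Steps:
(-15898 + 47438)/(42936 - 28354/26650) = 31540/(42936 - 28354*1/26650) = 31540/(42936 - 14177/13325) = 31540/(572108023/13325) = 31540*(13325/572108023) = 420270500/572108023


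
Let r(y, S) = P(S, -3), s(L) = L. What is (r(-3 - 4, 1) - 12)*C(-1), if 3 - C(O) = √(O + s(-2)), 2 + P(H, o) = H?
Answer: -39 + 13*I*√3 ≈ -39.0 + 22.517*I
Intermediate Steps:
P(H, o) = -2 + H
C(O) = 3 - √(-2 + O) (C(O) = 3 - √(O - 2) = 3 - √(-2 + O))
r(y, S) = -2 + S
(r(-3 - 4, 1) - 12)*C(-1) = ((-2 + 1) - 12)*(3 - √(-2 - 1)) = (-1 - 12)*(3 - √(-3)) = -13*(3 - I*√3) = -39 + 13*I*√3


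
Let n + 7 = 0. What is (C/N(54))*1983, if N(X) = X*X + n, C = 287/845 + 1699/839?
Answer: 3324396384/2062350095 ≈ 1.6119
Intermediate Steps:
C = 1676448/708955 (C = 287*(1/845) + 1699*(1/839) = 287/845 + 1699/839 = 1676448/708955 ≈ 2.3647)
n = -7 (n = -7 + 0 = -7)
N(X) = -7 + X² (N(X) = X*X - 7 = X² - 7 = -7 + X²)
(C/N(54))*1983 = (1676448/(708955*(-7 + 54²)))*1983 = (1676448/(708955*(-7 + 2916)))*1983 = ((1676448/708955)/2909)*1983 = ((1676448/708955)*(1/2909))*1983 = (1676448/2062350095)*1983 = 3324396384/2062350095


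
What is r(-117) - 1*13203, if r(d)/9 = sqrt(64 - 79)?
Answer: -13203 + 9*I*sqrt(15) ≈ -13203.0 + 34.857*I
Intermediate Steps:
r(d) = 9*I*sqrt(15) (r(d) = 9*sqrt(64 - 79) = 9*sqrt(-15) = 9*(I*sqrt(15)) = 9*I*sqrt(15))
r(-117) - 1*13203 = 9*I*sqrt(15) - 1*13203 = 9*I*sqrt(15) - 13203 = -13203 + 9*I*sqrt(15)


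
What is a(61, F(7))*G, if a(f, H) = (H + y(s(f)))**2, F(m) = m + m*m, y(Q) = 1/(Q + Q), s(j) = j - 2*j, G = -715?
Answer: -33363731115/14884 ≈ -2.2416e+6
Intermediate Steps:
s(j) = -j
y(Q) = 1/(2*Q)
F(m) = m + m**2
a(f, H) = (H - 1/(2*f))**2 (a(f, H) = (H + 1/(2*((-f))))**2 = (H + (-1/f)/2)**2 = (H - 1/(2*f))**2)
a(61, F(7))*G = ((1/4)*(-1 + 2*(7*(1 + 7))*61)**2/61**2)*(-715) = ((1/4)*(1/3721)*(-1 + 2*(7*8)*61)**2)*(-715) = ((1/4)*(1/3721)*(-1 + 2*56*61)**2)*(-715) = ((1/4)*(1/3721)*(-1 + 6832)**2)*(-715) = ((1/4)*(1/3721)*6831**2)*(-715) = ((1/4)*(1/3721)*46662561)*(-715) = (46662561/14884)*(-715) = -33363731115/14884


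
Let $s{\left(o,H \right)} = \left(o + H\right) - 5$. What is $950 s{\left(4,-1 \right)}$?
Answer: $-1900$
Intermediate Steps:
$s{\left(o,H \right)} = -5 + H + o$ ($s{\left(o,H \right)} = \left(H + o\right) - 5 = -5 + H + o$)
$950 s{\left(4,-1 \right)} = 950 \left(-5 - 1 + 4\right) = 950 \left(-2\right) = -1900$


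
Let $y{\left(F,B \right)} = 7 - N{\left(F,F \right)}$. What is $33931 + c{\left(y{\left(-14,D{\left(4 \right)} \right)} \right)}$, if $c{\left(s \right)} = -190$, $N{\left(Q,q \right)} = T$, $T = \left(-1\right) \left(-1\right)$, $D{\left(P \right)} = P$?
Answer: $33741$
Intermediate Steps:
$T = 1$
$N{\left(Q,q \right)} = 1$
$y{\left(F,B \right)} = 6$ ($y{\left(F,B \right)} = 7 - 1 = 6$)
$33931 + c{\left(y{\left(-14,D{\left(4 \right)} \right)} \right)} = 33931 - 190 = 33741$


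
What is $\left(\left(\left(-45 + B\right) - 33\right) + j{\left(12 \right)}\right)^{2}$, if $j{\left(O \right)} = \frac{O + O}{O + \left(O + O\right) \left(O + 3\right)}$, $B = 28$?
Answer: $\frac{2396304}{961} \approx 2493.6$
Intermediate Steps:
$j{\left(O \right)} = \frac{2 O}{O + 2 O \left(3 + O\right)}$
$\left(\left(\left(-45 + B\right) - 33\right) + j{\left(12 \right)}\right)^{2} = \left(\left(\left(-45 + 28\right) - 33\right) + \frac{2}{7 + 2 \cdot 12}\right)^{2} = \left(\left(-17 - 33\right) + \frac{2}{7 + 24}\right)^{2} = \left(-50 + \frac{2}{31}\right)^{2} = \left(- \frac{1548}{31}\right)^{2} = \frac{2396304}{961}$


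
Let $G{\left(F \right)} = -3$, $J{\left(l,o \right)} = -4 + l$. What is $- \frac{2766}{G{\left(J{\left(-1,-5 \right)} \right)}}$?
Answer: $922$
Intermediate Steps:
$- \frac{2766}{G{\left(J{\left(-1,-5 \right)} \right)}} = - \frac{2766}{-3} = \left(-2766\right) \left(- \frac{1}{3}\right) = 922$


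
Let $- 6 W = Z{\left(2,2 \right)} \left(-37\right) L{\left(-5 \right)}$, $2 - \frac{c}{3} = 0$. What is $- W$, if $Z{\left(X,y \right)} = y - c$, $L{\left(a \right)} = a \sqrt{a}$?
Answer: $- \frac{370 i \sqrt{5}}{3} \approx - 275.78 i$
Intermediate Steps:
$c = 6$ ($c = 6 - 0 = 6 + 0 = 6$)
$L{\left(a \right)} = a^{\frac{3}{2}}$
$Z{\left(X,y \right)} = -6 + y$ ($Z{\left(X,y \right)} = y - 6 = -6 + y$)
$W = \frac{370 i \sqrt{5}}{3}$ ($W = - \frac{\left(-6 + 2\right) \left(-37\right) \left(-5\right)^{\frac{3}{2}}}{6} = - \frac{\left(-4\right) \left(-37\right) \left(- 5 i \sqrt{5}\right)}{6} = - \frac{148 \left(- 5 i \sqrt{5}\right)}{6} = - \frac{\left(-740\right) i \sqrt{5}}{6} = \frac{370 i \sqrt{5}}{3} \approx 275.78 i$)
$- W = - \frac{370 i \sqrt{5}}{3}$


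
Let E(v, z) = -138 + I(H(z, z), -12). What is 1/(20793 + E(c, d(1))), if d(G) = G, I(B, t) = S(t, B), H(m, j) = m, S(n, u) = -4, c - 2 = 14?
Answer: 1/20651 ≈ 4.8424e-5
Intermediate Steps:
c = 16 (c = 2 + 14 = 16)
I(B, t) = -4
E(v, z) = -142 (E(v, z) = -138 - 4 = -142)
1/(20793 + E(c, d(1))) = 1/(20793 - 142) = 1/20651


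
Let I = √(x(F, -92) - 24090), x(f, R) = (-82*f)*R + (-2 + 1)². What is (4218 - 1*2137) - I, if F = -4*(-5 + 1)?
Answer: 2081 - 3*√10735 ≈ 1770.2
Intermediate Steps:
F = 16 (F = -4*(-4) = 16)
x(f, R) = 1 - 82*R*f (x(f, R) = -82*R*f + (-1)² = -82*R*f + 1 = 1 - 82*R*f)
I = 3*√10735 (I = √((1 - 82*(-92)*16) - 24090) = √((1 + 120704) - 24090) = √(120705 - 24090) = √96615 = 3*√10735 ≈ 310.83)
(4218 - 1*2137) - I = (4218 - 1*2137) - 3*√10735 = (4218 - 2137) - 3*√10735 = 2081 - 3*√10735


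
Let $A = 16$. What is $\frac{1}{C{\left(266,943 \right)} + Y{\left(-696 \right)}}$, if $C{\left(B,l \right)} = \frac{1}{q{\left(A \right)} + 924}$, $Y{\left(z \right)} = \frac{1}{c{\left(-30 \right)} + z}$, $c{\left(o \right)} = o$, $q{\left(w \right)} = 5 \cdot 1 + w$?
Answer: $- \frac{228690}{73} \approx -3132.7$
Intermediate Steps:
$q{\left(w \right)} = 5 + w$
$Y{\left(z \right)} = \frac{1}{-30 + z}$
$C{\left(B,l \right)} = \frac{1}{945}$ ($C{\left(B,l \right)} = \frac{1}{\left(5 + 16\right) + 924} = \frac{1}{21 + 924} = \frac{1}{945}$)
$\frac{1}{C{\left(266,943 \right)} + Y{\left(-696 \right)}} = \frac{1}{\frac{1}{945} + \frac{1}{-30 - 696}} = \frac{1}{\frac{1}{945} + \frac{1}{-726}} = \frac{1}{\frac{1}{945} - \frac{1}{726}} = \frac{1}{- \frac{73}{228690}} = - \frac{228690}{73}$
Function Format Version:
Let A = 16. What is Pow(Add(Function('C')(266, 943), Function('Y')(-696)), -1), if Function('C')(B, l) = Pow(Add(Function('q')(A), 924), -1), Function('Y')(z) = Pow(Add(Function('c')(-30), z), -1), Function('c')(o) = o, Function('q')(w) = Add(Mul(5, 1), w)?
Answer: Rational(-228690, 73) ≈ -3132.7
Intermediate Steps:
Function('q')(w) = Add(5, w)
Function('Y')(z) = Pow(Add(-30, z), -1)
Function('C')(B, l) = Rational(1, 945) (Function('C')(B, l) = Pow(Add(Add(5, 16), 924), -1) = Pow(Add(21, 924), -1) = Pow(945, -1) = Rational(1, 945))
Pow(Add(Function('C')(266, 943), Function('Y')(-696)), -1) = Pow(Add(Rational(1, 945), Pow(Add(-30, -696), -1)), -1) = Pow(Add(Rational(1, 945), Pow(-726, -1)), -1) = Pow(Add(Rational(1, 945), Rational(-1, 726)), -1) = Pow(Rational(-73, 228690), -1) = Rational(-228690, 73)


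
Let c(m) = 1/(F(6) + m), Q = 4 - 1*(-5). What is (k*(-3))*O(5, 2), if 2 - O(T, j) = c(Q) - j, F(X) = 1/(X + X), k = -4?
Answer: 5088/109 ≈ 46.679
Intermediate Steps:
F(X) = 1/(2*X)
Q = 9 (Q = 4 + 5 = 9)
c(m) = 1/(1/12 + m) (c(m) = 1/((1/2)/6 + m) = 1/((1/2)*(1/6) + m) = 1/(1/12 + m))
O(T, j) = 206/109 + j (O(T, j) = 2 - (12/(1 + 12*9) - j) = 2 - (12/(1 + 108) - j) = 2 - (12/109 - j) = 2 + (-12/109 + j) = 206/109 + j)
(k*(-3))*O(5, 2) = (-4*(-3))*(206/109 + 2) = 12*(424/109) = 5088/109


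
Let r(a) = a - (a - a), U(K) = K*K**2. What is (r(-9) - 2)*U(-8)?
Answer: 5632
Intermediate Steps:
U(K) = K**3
r(a) = a (r(a) = a - 1*0 = a + 0 = a)
(r(-9) - 2)*U(-8) = (-9 - 2)*(-8)**3 = -11*(-512) = 5632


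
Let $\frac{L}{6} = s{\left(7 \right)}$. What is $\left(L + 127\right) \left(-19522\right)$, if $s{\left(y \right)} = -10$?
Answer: $-1307974$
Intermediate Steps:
$L = -60$ ($L = 6 \left(-10\right) = -60$)
$\left(L + 127\right) \left(-19522\right) = \left(-60 + 127\right) \left(-19522\right) = 67 \left(-19522\right) = -1307974$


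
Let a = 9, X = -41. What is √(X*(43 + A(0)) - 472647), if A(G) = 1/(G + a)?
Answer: I*√4269731/3 ≈ 688.78*I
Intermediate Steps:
A(G) = 1/(9 + G) (A(G) = 1/(G + 9) = 1/(9 + G))
√(X*(43 + A(0)) - 472647) = √(-41*(43 + 1/(9 + 0)) - 472647) = √(-41*(43 + 1/9) - 472647) = √(-41*(43 + ⅑) - 472647) = √(-41*388/9 - 472647) = √(-15908/9 - 472647) = √(-4269731/9) = I*√4269731/3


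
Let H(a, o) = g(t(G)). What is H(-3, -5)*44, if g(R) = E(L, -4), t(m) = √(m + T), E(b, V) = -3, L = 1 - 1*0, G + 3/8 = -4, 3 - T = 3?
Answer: -132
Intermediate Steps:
T = 0 (T = 3 - 1*3 = 3 - 3 = 0)
G = -35/8 (G = -3/8 - 4 = -35/8 ≈ -4.3750)
L = 1 (L = 1 + 0 = 1)
t(m) = √m (t(m) = √(m + 0) = √m)
g(R) = -3
H(a, o) = -3
H(-3, -5)*44 = -3*44 = -132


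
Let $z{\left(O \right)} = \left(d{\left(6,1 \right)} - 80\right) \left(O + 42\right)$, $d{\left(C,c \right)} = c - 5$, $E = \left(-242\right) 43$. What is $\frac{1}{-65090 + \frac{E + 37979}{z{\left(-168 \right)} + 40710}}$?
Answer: $- \frac{17098}{1112899629} \approx -1.5363 \cdot 10^{-5}$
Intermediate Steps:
$E = -10406$
$d{\left(C,c \right)} = -5 + c$
$z{\left(O \right)} = -3528 - 84 O$ ($z{\left(O \right)} = \left(\left(-5 + 1\right) - 80\right) \left(O + 42\right) = \left(-4 - 80\right) \left(42 + O\right) = - 84 \left(42 + O\right) = -3528 - 84 O$)
$\frac{1}{-65090 + \frac{E + 37979}{z{\left(-168 \right)} + 40710}} = \frac{1}{-65090 + \frac{-10406 + 37979}{\left(-3528 - -14112\right) + 40710}} = \frac{1}{-65090 + \frac{27573}{\left(-3528 + 14112\right) + 40710}} = \frac{1}{-65090 + \frac{27573}{10584 + 40710}} = \frac{1}{-65090 + \frac{27573}{51294}} = \frac{1}{-65090 + 27573 \cdot \frac{1}{51294}} = \frac{1}{-65090 + \frac{9191}{17098}} = \frac{1}{- \frac{1112899629}{17098}} = - \frac{17098}{1112899629}$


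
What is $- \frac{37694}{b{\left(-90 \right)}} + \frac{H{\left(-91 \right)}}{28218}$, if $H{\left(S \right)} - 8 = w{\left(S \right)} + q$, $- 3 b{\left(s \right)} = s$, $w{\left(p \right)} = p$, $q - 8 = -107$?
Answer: $- \frac{88637896}{70545} \approx -1256.5$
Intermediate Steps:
$q = -99$ ($q = 8 - 107 = -99$)
$b{\left(s \right)} = - \frac{s}{3}$
$H{\left(S \right)} = -91 + S$ ($H{\left(S \right)} = 8 + \left(S - 99\right) = 8 + \left(-99 + S\right) = -91 + S$)
$- \frac{37694}{b{\left(-90 \right)}} + \frac{H{\left(-91 \right)}}{28218} = - \frac{37694}{\left(- \frac{1}{3}\right) \left(-90\right)} + \frac{-91 - 91}{28218} = - \frac{37694}{30} - \frac{91}{14109} = \left(-37694\right) \frac{1}{30} - \frac{91}{14109} = - \frac{18847}{15} - \frac{91}{14109} = - \frac{88637896}{70545}$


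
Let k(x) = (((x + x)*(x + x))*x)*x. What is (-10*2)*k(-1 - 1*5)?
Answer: -103680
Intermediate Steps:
k(x) = 4*x⁴ (k(x) = (((2*x)*(2*x))*x)*x = ((4*x²)*x)*x = (4*x³)*x = 4*x⁴)
(-10*2)*k(-1 - 1*5) = (-10*2)*(4*(-1 - 1*5)⁴) = -80*(-1 - 5)⁴ = -80*(-6)⁴ = -80*1296 = -20*5184 = -103680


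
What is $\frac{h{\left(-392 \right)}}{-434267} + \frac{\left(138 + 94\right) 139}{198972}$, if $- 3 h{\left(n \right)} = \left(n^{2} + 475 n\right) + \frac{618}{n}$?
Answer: $\frac{580464779519}{4233941702676} \approx 0.1371$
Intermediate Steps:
$h{\left(n \right)} = - \frac{206}{n} - \frac{475 n}{3} - \frac{n^{2}}{3}$ ($h{\left(n \right)} = - \frac{\left(n^{2} + 475 n\right) + \frac{618}{n}}{3} = - \frac{n^{2} + 475 n + \frac{618}{n}}{3} = - \frac{206}{n} - \frac{475 n}{3} - \frac{n^{2}}{3}$)
$\frac{h{\left(-392 \right)}}{-434267} + \frac{\left(138 + 94\right) 139}{198972} = \frac{\frac{1}{3} \frac{1}{-392} \left(-618 + \left(-392\right)^{2} \left(-475 - -392\right)\right)}{-434267} + \frac{\left(138 + 94\right) 139}{198972} = \frac{1}{3} \left(- \frac{1}{392}\right) \left(-618 + 153664 \left(-475 + 392\right)\right) \left(- \frac{1}{434267}\right) + 232 \cdot 139 \cdot \frac{1}{198972} = \frac{1}{3} \left(- \frac{1}{392}\right) \left(-618 + 153664 \left(-83\right)\right) \left(- \frac{1}{434267}\right) + 32248 \cdot \frac{1}{198972} = \frac{1}{3} \left(- \frac{1}{392}\right) \left(-618 - 12754112\right) \left(- \frac{1}{434267}\right) + \frac{8062}{49743} = \frac{1}{3} \left(- \frac{1}{392}\right) \left(-12754730\right) \left(- \frac{1}{434267}\right) + \frac{8062}{49743} = \frac{6377365}{588} \left(- \frac{1}{434267}\right) + \frac{8062}{49743} = - \frac{6377365}{255348996} + \frac{8062}{49743} = \frac{580464779519}{4233941702676}$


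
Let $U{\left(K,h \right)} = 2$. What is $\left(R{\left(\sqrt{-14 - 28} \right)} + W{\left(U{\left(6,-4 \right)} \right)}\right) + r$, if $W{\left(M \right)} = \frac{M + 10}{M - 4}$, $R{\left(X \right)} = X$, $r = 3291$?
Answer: $3285 + i \sqrt{42} \approx 3285.0 + 6.4807 i$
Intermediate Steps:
$W{\left(M \right)} = \frac{10 + M}{-4 + M}$
$\left(R{\left(\sqrt{-14 - 28} \right)} + W{\left(U{\left(6,-4 \right)} \right)}\right) + r = \left(\sqrt{-14 - 28} + \frac{10 + 2}{-4 + 2}\right) + 3291 = \left(\sqrt{-42} + \frac{1}{-2} \cdot 12\right) + 3291 = \left(i \sqrt{42} - 6\right) + 3291 = \left(-6 + i \sqrt{42}\right) + 3291 = 3285 + i \sqrt{42}$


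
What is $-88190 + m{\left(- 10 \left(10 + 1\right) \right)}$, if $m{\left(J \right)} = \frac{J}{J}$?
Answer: $-88189$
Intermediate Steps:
$m{\left(J \right)} = 1$
$-88190 + m{\left(- 10 \left(10 + 1\right) \right)} = -88190 + 1 = -88189$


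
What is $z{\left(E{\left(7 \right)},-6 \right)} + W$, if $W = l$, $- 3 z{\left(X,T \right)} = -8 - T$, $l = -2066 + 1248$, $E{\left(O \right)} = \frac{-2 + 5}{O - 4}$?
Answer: $- \frac{2452}{3} \approx -817.33$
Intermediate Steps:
$E{\left(O \right)} = \frac{3}{-4 + O}$
$l = -818$
$z{\left(X,T \right)} = \frac{8}{3} + \frac{T}{3}$ ($z{\left(X,T \right)} = - \frac{-8 - T}{3} = \frac{8}{3} + \frac{T}{3}$)
$W = -818$
$z{\left(E{\left(7 \right)},-6 \right)} + W = \left(\frac{8}{3} + \frac{1}{3} \left(-6\right)\right) - 818 = \left(\frac{8}{3} - 2\right) - 818 = \frac{2}{3} - 818 = - \frac{2452}{3}$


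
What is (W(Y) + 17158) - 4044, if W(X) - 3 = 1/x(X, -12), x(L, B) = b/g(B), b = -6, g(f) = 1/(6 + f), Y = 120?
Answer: 472213/36 ≈ 13117.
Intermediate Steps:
x(L, B) = -36 - 6*B (x(L, B) = -(36 + 6*B) = -6*(6 + B) = -36 - 6*B)
W(X) = 109/36 (W(X) = 3 + 1/(-36 - 6*(-12)) = 3 + 1/(-36 + 72) = 3 + 1/36 = 109/36)
(W(Y) + 17158) - 4044 = (109/36 + 17158) - 4044 = 617797/36 - 4044 = 472213/36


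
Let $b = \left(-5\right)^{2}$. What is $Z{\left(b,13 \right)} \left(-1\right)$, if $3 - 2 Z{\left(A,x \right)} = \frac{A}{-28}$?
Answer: $- \frac{109}{56} \approx -1.9464$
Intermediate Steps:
$b = 25$
$Z{\left(A,x \right)} = \frac{3}{2} + \frac{A}{56}$ ($Z{\left(A,x \right)} = \frac{3}{2} - \frac{A \frac{1}{-28}}{2} = \frac{3}{2} - \frac{A \left(- \frac{1}{28}\right)}{2} = \frac{3}{2} - \frac{\left(- \frac{1}{28}\right) A}{2} = \frac{3}{2} + \frac{A}{56}$)
$Z{\left(b,13 \right)} \left(-1\right) = \left(\frac{3}{2} + \frac{1}{56} \cdot 25\right) \left(-1\right) = \left(\frac{3}{2} + \frac{25}{56}\right) \left(-1\right) = \frac{109}{56} \left(-1\right) = - \frac{109}{56}$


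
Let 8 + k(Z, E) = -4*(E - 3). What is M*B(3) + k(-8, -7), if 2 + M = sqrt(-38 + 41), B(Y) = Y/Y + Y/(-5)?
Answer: 156/5 + 2*sqrt(3)/5 ≈ 31.893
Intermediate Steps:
k(Z, E) = 4 - 4*E (k(Z, E) = -8 - 4*(E - 3) = -8 - 4*(-3 + E) = -8 + (12 - 4*E) = 4 - 4*E)
B(Y) = 1 - Y/5 (B(Y) = 1 + Y*(-1/5) = 1 - Y/5)
M = -2 + sqrt(3) (M = -2 + sqrt(-38 + 41) = -2 + sqrt(3) ≈ -0.26795)
M*B(3) + k(-8, -7) = (-2 + sqrt(3))*(1 - 1/5*3) + (4 - 4*(-7)) = (-2 + sqrt(3))*(1 - 3/5) + (4 + 28) = (-2 + sqrt(3))*(2/5) + 32 = (-4/5 + 2*sqrt(3)/5) + 32 = 156/5 + 2*sqrt(3)/5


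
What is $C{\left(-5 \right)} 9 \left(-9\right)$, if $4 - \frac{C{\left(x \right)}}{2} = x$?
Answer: $-1458$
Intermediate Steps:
$C{\left(x \right)} = 8 - 2 x$
$C{\left(-5 \right)} 9 \left(-9\right) = \left(8 - -10\right) 9 \left(-9\right) = \left(8 + 10\right) \left(-81\right) = 18 \left(-81\right) = -1458$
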